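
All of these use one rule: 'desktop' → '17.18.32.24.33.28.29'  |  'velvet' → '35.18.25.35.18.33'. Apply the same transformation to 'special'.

32.29.18.16.22.14.25

Letters become their 1-based position plus 13 (so a→14, b→15, …).
For special: s=19→32, p=16→29, e=5→18, c=3→16, i=9→22, a=1→14, l=12→25.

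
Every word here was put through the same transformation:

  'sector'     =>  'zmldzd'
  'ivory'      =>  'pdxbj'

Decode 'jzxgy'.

crown

In sector: s→z is +7, e→m is +8, c→l is +9, t→d is +10 — the shift increases by 1 each position. Each letter shifts forward by (position + 7), i.e. 7, 8, 9, … — the shift grows by one for each successive letter.
Decoding jzxgy: j−7=c, z−8=r, x−9=o, g−10=w, y−11=n.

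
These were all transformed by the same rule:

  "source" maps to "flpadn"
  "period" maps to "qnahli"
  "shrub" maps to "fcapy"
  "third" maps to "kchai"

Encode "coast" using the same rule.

s(18)→f(5) and o(14)→l(11) fit y≡5x+19 (mod 26); the inverse of 5 mod 26 is 21. Treating letters as 0–25, the rule is x ↦ 5x + 19 (mod 26).
For coast: c(2)→5·2+19≡3=d; o(14)→5·14+19≡11=l; a(0)→5·0+19≡19=t; s(18)→5·18+19≡5=f; t(19)→5·19+19≡10=k (all mod 26).

dltfk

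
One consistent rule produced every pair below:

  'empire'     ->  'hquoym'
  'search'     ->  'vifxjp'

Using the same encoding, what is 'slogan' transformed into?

In empire: e→h is +3, m→q is +4, p→u is +5, i→o is +6 — the shift increases by 1 each position. Each letter shifts forward by (position + 3), i.e. 3, 4, 5, … — the shift grows by one for each successive letter.
For slogan: s+3=v, l+4=p, o+5=t, g+6=m, a+7=h, n+8=v.

vptmhv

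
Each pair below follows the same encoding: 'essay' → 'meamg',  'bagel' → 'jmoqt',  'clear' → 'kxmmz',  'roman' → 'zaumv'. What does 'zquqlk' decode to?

Shifts by position in essay: pos 0: e→m (+8), pos 1: s→e (+12), pos 2: s→a (+8), pos 3: a→m (+12) — repeating every 2. A repeating key of period 2 is used — shifts +8, +12 over and over.
Reversing it on zquqlk: z−8=r, q−12=e, u−8=m, q−12=e, l−8=d, k−12=y.

remedy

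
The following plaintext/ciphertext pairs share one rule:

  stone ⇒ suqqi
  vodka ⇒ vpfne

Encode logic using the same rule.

In stone: s→s is +0, t→u is +1, o→q is +2, n→q is +3 — the shift increases by 1 each position. Letter i (0-indexed) is shifted by i+0, so successive shifts are 0, 1, 2, ….
On logic: l+0=l, o+1=p, g+2=i, i+3=l, c+4=g.

lpilg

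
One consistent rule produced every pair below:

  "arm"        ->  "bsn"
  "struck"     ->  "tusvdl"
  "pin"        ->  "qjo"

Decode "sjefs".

Each letter is shifted forward by 1 in the alphabet (a Caesar shift of +1).
Reversing it on sjefs: s−1=r, j−1=i, e−1=d, f−1=e, s−1=r.

rider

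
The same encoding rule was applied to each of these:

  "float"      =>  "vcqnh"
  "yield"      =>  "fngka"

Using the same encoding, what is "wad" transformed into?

fcy

The word is reversed, then every letter is shifted forward by 2.
Applying it to wad: reverse → daw; then shift: d+2=f, a+2=c, w+2=y.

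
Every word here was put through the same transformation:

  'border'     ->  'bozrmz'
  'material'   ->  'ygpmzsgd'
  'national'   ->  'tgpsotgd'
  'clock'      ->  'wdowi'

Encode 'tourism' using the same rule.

b(1)→b(1) and o(14)→o(14) fit y≡21x+6 (mod 26); the inverse of 21 mod 26 is 5. This is an affine cipher: with a=0,…,z=25, each position x becomes (21x+6) mod 26.
Applying it to tourism: t(19)→21·19+6≡15=p; o(14)→21·14+6≡14=o; u(20)→21·20+6≡10=k; r(17)→21·17+6≡25=z; i(8)→21·8+6≡18=s; s(18)→21·18+6≡20=u; m(12)→21·12+6≡24=y (all mod 26).

pokzsuy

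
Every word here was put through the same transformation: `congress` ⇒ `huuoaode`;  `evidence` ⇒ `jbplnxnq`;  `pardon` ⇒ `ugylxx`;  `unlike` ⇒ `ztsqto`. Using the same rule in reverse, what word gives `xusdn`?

solve

In congress: c→h is +5, o→u is +6, n→u is +7, g→o is +8 — the shift increases by 1 each position. Each letter shifts forward by (position + 5), i.e. 5, 6, 7, … — the shift grows by one for each successive letter.
Decoding xusdn: x−5=s, u−6=o, s−7=l, d−8=v, n−9=e.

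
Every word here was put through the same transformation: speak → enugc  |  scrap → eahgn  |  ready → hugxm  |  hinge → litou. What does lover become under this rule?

This is an affine cipher: with a=0,…,z=25, each position x becomes (23x+6) mod 26.
On lover: l(11)→23·11+6≡25=z; o(14)→23·14+6≡16=q; v(21)→23·21+6≡21=v; e(4)→23·4+6≡20=u; r(17)→23·17+6≡7=h (all mod 26).

zqvuh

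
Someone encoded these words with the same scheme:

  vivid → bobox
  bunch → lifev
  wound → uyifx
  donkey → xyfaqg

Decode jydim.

v(21)→b(1) and i(8)→o(14) fit y≡19x+18 (mod 26); the inverse of 19 mod 26 is 11. Each letter's alphabet position (a=0..z=25) is mapped through 19·x+18 mod 26 — an affine cipher.
Reversing it on jydim: j(9)→11·(9−18)≡5=f; y(24)→11·(24−18)≡14=o; d(3)→11·(3−18)≡17=r; i(8)→11·(8−18)≡20=u; m(12)→11·(12−18)≡12=m (all mod 26).

forum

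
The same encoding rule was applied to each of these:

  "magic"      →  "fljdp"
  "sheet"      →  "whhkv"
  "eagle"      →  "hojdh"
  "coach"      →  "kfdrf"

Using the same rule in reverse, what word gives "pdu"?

ram

Two steps: reverse the string, then apply a Caesar shift of +3.
Reversing it on pdu: shift back: p−3=m, d−3=a, u−3=r → mar; then reverse → ram.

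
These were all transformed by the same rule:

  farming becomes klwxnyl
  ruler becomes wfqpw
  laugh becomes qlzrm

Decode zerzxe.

utmost

Shifts by position in farming: pos 0: f→k (+5), pos 1: a→l (+11), pos 2: r→w (+5), pos 3: m→x (+11) — repeating every 2. It's a Vigenère-style cipher with numeric key [5,11]: position i shifts by key[i mod 2].
Decoding zerzxe: z−5=u, e−11=t, r−5=m, z−11=o, x−5=s, e−11=t.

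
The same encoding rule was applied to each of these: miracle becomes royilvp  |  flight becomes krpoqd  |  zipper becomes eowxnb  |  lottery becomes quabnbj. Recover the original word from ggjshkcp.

backyard

In miracle: m→r is +5, i→o is +6, r→y is +7, a→i is +8 — the shift increases by 1 each position. Each letter shifts forward by (position + 5), i.e. 5, 6, 7, … — the shift grows by one for each successive letter.
Decoding ggjshkcp: g−5=b, g−6=a, j−7=c, s−8=k, h−9=y, k−10=a, c−11=r, p−12=d.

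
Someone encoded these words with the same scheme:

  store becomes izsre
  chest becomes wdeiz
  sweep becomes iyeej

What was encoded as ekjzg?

s(18)→i(8) and t(19)→z(25) fit y≡17x+14 (mod 26); the inverse of 17 mod 26 is 23. This is an affine cipher: with a=0,…,z=25, each position x becomes (17x+14) mod 26.
Reversing it on ekjzg: e(4)→23·(4−14)≡4=e; k(10)→23·(10−14)≡12=m; j(9)→23·(9−14)≡15=p; z(25)→23·(25−14)≡19=t; g(6)→23·(6−14)≡24=y (all mod 26).

empty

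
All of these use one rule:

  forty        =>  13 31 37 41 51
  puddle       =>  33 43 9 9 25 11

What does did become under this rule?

9 19 9

f(#6)→13 and o(#15)→31: differences scale by 2, so n = 2·pos + 1. With a=1..z=26, the number is 2·pos + 1.
On did: d=4→9, i=9→19, d=4→9.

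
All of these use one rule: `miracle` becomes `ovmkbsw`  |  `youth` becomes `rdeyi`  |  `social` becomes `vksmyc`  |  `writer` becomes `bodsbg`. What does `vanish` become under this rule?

The output letters match the input read backwards, each shifted +10: miracle reversed is elcarim. Two steps: reverse the string, then apply a Caesar shift of +10.
On vanish: reverse → hsinav; then shift: h+10=r, s+10=c, i+10=s, n+10=x, a+10=k, v+10=f.

rcsxkf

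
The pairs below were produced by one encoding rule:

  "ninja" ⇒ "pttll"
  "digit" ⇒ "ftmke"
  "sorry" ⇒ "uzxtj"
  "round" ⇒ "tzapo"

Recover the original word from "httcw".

final

The shifts repeat in a cycle of length 3: positions 0,1,… shift by +2, +11, +6, then the pattern repeats.
Reversing it on httcw: h−2=f, t−11=i, t−6=n, c−2=a, w−11=l.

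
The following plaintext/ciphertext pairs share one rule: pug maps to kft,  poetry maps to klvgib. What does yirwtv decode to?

bridge

Each pair mirrors across the alphabet (p↔k, u↔f, g↔t): positions sum to 25. Letters are reflected about the middle of the alphabet (position → 25−position): Atbash.
Reversing it on yirwtv: y↔b, i↔r, r↔i, w↔d, t↔g, v↔e.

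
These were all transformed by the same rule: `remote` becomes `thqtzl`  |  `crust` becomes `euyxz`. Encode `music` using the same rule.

oxwni

In remote: r→t is +2, e→h is +3, m→q is +4, o→t is +5 — the shift increases by 1 each position. The shift increases by 1 at each position, starting from +2: 2, 3, 4, ….
Applying it to music: m+2=o, u+3=x, s+4=w, i+5=n, c+6=i.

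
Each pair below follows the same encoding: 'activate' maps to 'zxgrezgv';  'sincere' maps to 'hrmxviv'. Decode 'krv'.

pie

Each pair mirrors across the alphabet (a↔z, c↔x, t↔g): positions sum to 25. Each letter is replaced by its mirror in the alphabet: a↔z, b↔y, c↔x, and so on (the Atbash cipher).
Undoing it on krv: k↔p, r↔i, v↔e.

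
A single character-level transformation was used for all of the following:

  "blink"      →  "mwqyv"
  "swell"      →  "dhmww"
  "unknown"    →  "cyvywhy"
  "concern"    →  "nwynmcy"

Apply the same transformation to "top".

The shift depends on letter class: consonant b→m is +11, but vowel i→q is +8. The rule splits by letter class: vowels +8, consonants +11.
Applying it to top: t(cons)+11=e, o(vowel)+8=w, p(cons)+11=a.

ewa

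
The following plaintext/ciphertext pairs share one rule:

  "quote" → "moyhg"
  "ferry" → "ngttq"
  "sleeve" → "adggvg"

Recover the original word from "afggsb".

speech

q(16)→m(12) and u(20)→o(14) fit y≡7x+4 (mod 26); the inverse of 7 mod 26 is 15. Each letter's alphabet position (a=0..z=25) is mapped through 7·x+4 mod 26 — an affine cipher.
Reversing it on afggsb: a(0)→15·(0−4)≡18=s; f(5)→15·(5−4)≡15=p; g(6)→15·(6−4)≡4=e; g(6)→15·(6−4)≡4=e; s(18)→15·(18−4)≡2=c; b(1)→15·(1−4)≡7=h (all mod 26).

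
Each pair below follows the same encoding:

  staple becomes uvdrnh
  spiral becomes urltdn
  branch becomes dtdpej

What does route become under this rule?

The rule splits by letter class: vowels +3, consonants +2.
Applying it to route: r(cons)+2=t, o(vowel)+3=r, u(vowel)+3=x, t(cons)+2=v, e(vowel)+3=h.

trxvh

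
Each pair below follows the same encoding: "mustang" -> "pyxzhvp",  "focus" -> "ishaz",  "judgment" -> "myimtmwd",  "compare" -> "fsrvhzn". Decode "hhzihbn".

In mustang: m→p is +3, u→y is +4, s→x is +5, t→z is +6 — the shift increases by 1 each position. The shift increases by 1 at each position, starting from +3: 3, 4, 5, ….
Undoing it on hhzihbn: h−3=e, h−4=d, z−5=u, i−6=c, h−7=a, b−8=t, n−9=e.

educate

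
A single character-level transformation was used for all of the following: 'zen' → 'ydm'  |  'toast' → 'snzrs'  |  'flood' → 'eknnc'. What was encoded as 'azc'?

bad

Compare letters: z→y is +25, e→d is +25, n→m is +25 — a constant shift. This is a Caesar cipher with shift 25.
Reversing it on azc: a−25=b, z−25=a, c−25=d.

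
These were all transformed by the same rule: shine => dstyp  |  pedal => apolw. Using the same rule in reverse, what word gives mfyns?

bunch

This is a Caesar cipher with shift 11.
Decoding mfyns: m−11=b, f−11=u, y−11=n, n−11=c, s−11=h.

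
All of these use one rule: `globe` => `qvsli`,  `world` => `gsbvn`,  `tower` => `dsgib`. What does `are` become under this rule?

ebi

The shift depends on letter class: consonant g→q is +10, but vowel o→s is +4. Two shifts are in play — +4 for a/e/i/o/u, +10 for every other letter.
On are: a(vowel)+4=e, r(cons)+10=b, e(vowel)+4=i.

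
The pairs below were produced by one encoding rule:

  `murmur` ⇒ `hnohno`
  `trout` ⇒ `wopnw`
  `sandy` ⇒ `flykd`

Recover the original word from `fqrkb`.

slide

m(12)→h(7) and u(20)→n(13) fit y≡17x+11 (mod 26); the inverse of 17 mod 26 is 23. Treating letters as 0–25, the rule is x ↦ 17x + 11 (mod 26).
Reversing it on fqrkb: f(5)→23·(5−11)≡18=s; q(16)→23·(16−11)≡11=l; r(17)→23·(17−11)≡8=i; k(10)→23·(10−11)≡3=d; b(1)→23·(1−11)≡4=e (all mod 26).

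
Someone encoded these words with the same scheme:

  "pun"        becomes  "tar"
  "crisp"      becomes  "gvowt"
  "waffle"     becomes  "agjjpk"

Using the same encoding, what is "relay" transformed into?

The shift depends on letter class: consonant p→t is +4, but vowel u→a is +6. The rule splits by letter class: vowels +6, consonants +4.
For relay: r(cons)+4=v, e(vowel)+6=k, l(cons)+4=p, a(vowel)+6=g, y(cons)+4=c.

vkpgc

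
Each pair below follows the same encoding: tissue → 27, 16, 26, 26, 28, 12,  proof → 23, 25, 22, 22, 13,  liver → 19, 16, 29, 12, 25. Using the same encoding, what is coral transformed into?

Letters become their 1-based position plus 7 (so a→8, b→9, …).
On coral: c=3→10, o=15→22, r=18→25, a=1→8, l=12→19.

10, 22, 25, 8, 19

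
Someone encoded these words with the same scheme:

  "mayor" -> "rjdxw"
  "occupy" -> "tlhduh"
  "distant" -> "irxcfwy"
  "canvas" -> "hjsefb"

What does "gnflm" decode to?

A repeating key of period 2 is used — shifts +5, +9 over and over.
Undoing it on gnflm: g−5=b, n−9=e, f−5=a, l−9=c, m−5=h.

beach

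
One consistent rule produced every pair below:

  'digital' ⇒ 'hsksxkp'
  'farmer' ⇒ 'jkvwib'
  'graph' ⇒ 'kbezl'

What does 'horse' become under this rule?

lyvci

Shifts by position in digital: pos 0: d→h (+4), pos 1: i→s (+10), pos 2: g→k (+4), pos 3: i→s (+10) — repeating every 2. A repeating key of period 2 is used — shifts +4, +10 over and over.
Applying it to horse: h+4=l, o+10=y, r+4=v, s+10=c, e+4=i.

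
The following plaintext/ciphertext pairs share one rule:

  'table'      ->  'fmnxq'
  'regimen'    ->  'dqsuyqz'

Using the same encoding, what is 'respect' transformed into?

Compare letters: t→f is +12, a→m is +12, b→n is +12 — a constant shift. It's a constant shift of +12 (ROT12).
Applying it to respect: r+12=d, e+12=q, s+12=e, p+12=b, e+12=q, c+12=o, t+12=f.

dqebqof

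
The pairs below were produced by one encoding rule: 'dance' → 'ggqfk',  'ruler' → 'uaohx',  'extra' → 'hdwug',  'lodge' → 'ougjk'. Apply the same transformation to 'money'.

puqhe

Shifts by position in dance: pos 0: d→g (+3), pos 1: a→g (+6), pos 2: n→q (+3), pos 3: c→f (+3), pos 4: e→k (+6) — repeating every 3. A repeating key of period 3 is used — shifts +3, +6, +3 over and over.
Applying it to money: m+3=p, o+6=u, n+3=q, e+3=h, y+6=e.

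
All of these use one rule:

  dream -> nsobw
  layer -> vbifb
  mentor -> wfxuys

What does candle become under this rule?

mbxevf

The shifts repeat in a cycle of length 2: positions 0,1,… shift by +10, +1, then the pattern repeats.
On candle: c+10=m, a+1=b, n+10=x, d+1=e, l+10=v, e+1=f.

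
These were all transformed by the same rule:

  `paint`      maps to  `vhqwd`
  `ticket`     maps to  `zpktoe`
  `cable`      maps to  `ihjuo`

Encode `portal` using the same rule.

In paint: p→v is +6, a→h is +7, i→q is +8, n→w is +9 — the shift increases by 1 each position. Each letter shifts forward by (position + 6), i.e. 6, 7, 8, … — the shift grows by one for each successive letter.
Applying it to portal: p+6=v, o+7=v, r+8=z, t+9=c, a+10=k, l+11=w.

vvzckw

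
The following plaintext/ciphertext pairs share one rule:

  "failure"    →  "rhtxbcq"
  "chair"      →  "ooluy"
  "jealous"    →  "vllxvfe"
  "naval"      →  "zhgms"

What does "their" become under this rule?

fopuy

It's a Vigenère-style cipher with numeric key [12,7,11]: position i shifts by key[i mod 3].
Applying it to their: t+12=f, h+7=o, e+11=p, i+12=u, r+7=y.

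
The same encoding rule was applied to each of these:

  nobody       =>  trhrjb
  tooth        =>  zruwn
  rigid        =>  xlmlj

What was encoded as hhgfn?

beach

Shifts by position in nobody: pos 0: n→t (+6), pos 1: o→r (+3), pos 2: b→h (+6), pos 3: o→r (+3) — repeating every 2. A repeating key of period 2 is used — shifts +6, +3 over and over.
Undoing it on hhgfn: h−6=b, h−3=e, g−6=a, f−3=c, n−6=h.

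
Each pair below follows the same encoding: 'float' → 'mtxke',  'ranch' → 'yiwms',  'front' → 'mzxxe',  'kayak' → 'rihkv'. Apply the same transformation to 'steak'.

In float: f→m is +7, l→t is +8, o→x is +9, a→k is +10 — the shift increases by 1 each position. The shift increases by 1 at each position, starting from +7: 7, 8, 9, ….
On steak: s+7=z, t+8=b, e+9=n, a+10=k, k+11=v.

zbnkv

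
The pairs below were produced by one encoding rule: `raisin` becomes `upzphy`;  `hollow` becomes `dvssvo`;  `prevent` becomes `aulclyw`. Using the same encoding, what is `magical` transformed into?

The output letters match the input read backwards, each shifted +7: raisin reversed is nisiar. Read the word backwards and shift each letter +7.
Applying it to magical: reverse → lacigam; then shift: l+7=s, a+7=h, c+7=j, i+7=p, g+7=n, a+7=h, m+7=t.

shjpnht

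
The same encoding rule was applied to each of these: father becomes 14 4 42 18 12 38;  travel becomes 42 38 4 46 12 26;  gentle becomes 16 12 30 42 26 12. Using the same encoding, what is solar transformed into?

The formula is n = 2×(alphabet index, a=1) + 2.
Applying it to solar: s=19→40, o=15→32, l=12→26, a=1→4, r=18→38.

40 32 26 4 38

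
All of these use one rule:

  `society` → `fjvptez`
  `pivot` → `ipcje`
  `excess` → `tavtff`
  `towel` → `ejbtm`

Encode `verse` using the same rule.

ctgft

Treating letters as 0–25, the rule is x ↦ 25x + 23 (mod 26).
Applying it to verse: v(21)→25·21+23≡2=c; e(4)→25·4+23≡19=t; r(17)→25·17+23≡6=g; s(18)→25·18+23≡5=f; e(4)→25·4+23≡19=t (all mod 26).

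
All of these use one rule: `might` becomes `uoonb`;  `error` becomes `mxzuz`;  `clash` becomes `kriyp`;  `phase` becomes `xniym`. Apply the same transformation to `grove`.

oxwbm

The shifts repeat in a cycle of length 2: positions 0,1,… shift by +8, +6, then the pattern repeats.
Applying it to grove: g+8=o, r+6=x, o+8=w, v+6=b, e+8=m.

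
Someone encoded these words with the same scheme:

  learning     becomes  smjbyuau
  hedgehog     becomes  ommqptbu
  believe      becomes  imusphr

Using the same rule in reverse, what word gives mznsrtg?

In learning: l→s is +7, e→m is +8, a→j is +9, r→b is +10 — the shift increases by 1 each position. Letter i (0-indexed) is shifted by i+7, so successive shifts are 7, 8, 9, ….
Undoing it on mznsrtg: m−7=f, z−8=r, n−9=e, s−10=i, r−11=g, t−12=h, g−13=t.

freight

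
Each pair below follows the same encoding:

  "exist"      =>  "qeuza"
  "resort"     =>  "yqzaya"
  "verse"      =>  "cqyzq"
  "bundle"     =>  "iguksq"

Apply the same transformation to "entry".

quayf

The rule splits by letter class: vowels +12, consonants +7.
For entry: e(vowel)+12=q, n(cons)+7=u, t(cons)+7=a, r(cons)+7=y, y(cons)+7=f.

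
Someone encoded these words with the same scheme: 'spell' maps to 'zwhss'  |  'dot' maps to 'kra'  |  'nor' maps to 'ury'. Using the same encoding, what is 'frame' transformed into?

The shift depends on letter class: consonant s→z is +7, but vowel e→h is +3. Two shifts are in play — +3 for a/e/i/o/u, +7 for every other letter.
For frame: f(cons)+7=m, r(cons)+7=y, a(vowel)+3=d, m(cons)+7=t, e(vowel)+3=h.

mydth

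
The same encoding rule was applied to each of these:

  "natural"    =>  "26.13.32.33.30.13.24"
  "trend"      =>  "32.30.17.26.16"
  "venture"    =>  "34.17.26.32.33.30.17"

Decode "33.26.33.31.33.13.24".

Letters become their 1-based position plus 12 (so a→13, b→14, …).
Reversing it on 33.26.33.31.33.13.24: 33→(33−12)÷1=21=u, 26→(26−12)÷1=14=n, 33→(33−12)÷1=21=u, 31→(31−12)÷1=19=s, 33→(33−12)÷1=21=u, 13→(13−12)÷1=1=a, 24→(24−12)÷1=12=l.

unusual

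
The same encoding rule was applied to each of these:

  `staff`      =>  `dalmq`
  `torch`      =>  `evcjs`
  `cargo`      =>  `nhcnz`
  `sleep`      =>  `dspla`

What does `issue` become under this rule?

Shifts by position in staff: pos 0: s→d (+11), pos 1: t→a (+7), pos 2: a→l (+11), pos 3: f→m (+7) — repeating every 2. A repeating key of period 2 is used — shifts +11, +7 over and over.
Applying it to issue: i+11=t, s+7=z, s+11=d, u+7=b, e+11=p.

tzdbp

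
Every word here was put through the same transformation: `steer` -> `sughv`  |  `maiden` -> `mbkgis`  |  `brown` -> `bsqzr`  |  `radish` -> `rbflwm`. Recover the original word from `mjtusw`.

mirror

The shift increases by 1 at each position, starting from +0: 0, 1, 2, ….
Undoing it on mjtusw: m−0=m, j−1=i, t−2=r, u−3=r, s−4=o, w−5=r.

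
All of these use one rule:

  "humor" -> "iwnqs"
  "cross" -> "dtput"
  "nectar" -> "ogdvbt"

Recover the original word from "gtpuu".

Shifts by position in humor: pos 0: h→i (+1), pos 1: u→w (+2), pos 2: m→n (+1), pos 3: o→q (+2) — repeating every 2. A repeating key of period 2 is used — shifts +1, +2 over and over.
Decoding gtpuu: g−1=f, t−2=r, p−1=o, u−2=s, u−1=t.

frost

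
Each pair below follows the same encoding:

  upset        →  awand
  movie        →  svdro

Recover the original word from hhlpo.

Letter i (0-indexed) is shifted by i+6, so successive shifts are 6, 7, 8, ….
Reversing it on hhlpo: h−6=b, h−7=a, l−8=d, p−9=g, o−10=e.

badge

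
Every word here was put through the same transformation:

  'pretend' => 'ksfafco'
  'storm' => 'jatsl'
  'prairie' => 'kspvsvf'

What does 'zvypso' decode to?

p(15)→k(10) and r(17)→s(18) fit y≡17x+15 (mod 26); the inverse of 17 mod 26 is 23. Each letter's alphabet position (a=0..z=25) is mapped through 17·x+15 mod 26 — an affine cipher.
Decoding zvypso: z(25)→23·(25−15)≡22=w; v(21)→23·(21−15)≡8=i; y(24)→23·(24−15)≡25=z; p(15)→23·(15−15)≡0=a; s(18)→23·(18−15)≡17=r; o(14)→23·(14−15)≡3=d (all mod 26).

wizard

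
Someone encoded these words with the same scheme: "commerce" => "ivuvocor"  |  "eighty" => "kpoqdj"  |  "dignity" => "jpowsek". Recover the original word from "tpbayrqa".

In commerce: c→i is +6, o→v is +7, m→u is +8, m→v is +9 — the shift increases by 1 each position. Each letter shifts forward by (position + 6), i.e. 6, 7, 8, … — the shift grows by one for each successive letter.
Reversing it on tpbayrqa: t−6=n, p−7=i, b−8=t, a−9=r, y−10=o, r−11=g, q−12=e, a−13=n.

nitrogen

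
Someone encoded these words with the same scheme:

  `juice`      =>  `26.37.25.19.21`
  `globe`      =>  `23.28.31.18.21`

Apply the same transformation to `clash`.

19.28.17.35.24

Each letter is replaced by its alphabet position (a=1..z=26) + 16.
Applying it to clash: c=3→19, l=12→28, a=1→17, s=19→35, h=8→24.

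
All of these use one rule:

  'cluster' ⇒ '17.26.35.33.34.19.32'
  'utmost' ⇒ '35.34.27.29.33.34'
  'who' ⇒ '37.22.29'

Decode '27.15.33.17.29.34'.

mascot

The number is (letter's place in the alphabet, a=1) + 14.
Undoing it on 27.15.33.17.29.34: 27→(27−14)÷1=13=m, 15→(15−14)÷1=1=a, 33→(33−14)÷1=19=s, 17→(17−14)÷1=3=c, 29→(29−14)÷1=15=o, 34→(34−14)÷1=20=t.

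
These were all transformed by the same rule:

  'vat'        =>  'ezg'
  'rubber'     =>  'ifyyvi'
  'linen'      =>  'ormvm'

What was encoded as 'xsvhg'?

chest

Each pair mirrors across the alphabet (v↔e, a↔z, t↔g): positions sum to 25. Letters are reflected about the middle of the alphabet (position → 25−position): Atbash.
Reversing it on xsvhg: x↔c, s↔h, v↔e, h↔s, g↔t.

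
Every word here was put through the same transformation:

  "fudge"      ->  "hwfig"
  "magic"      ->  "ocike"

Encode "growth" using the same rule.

Compare letters: f→h is +2, u→w is +2, d→f is +2 — a constant shift. Each letter is shifted forward by 2 in the alphabet (a Caesar shift of +2).
On growth: g+2=i, r+2=t, o+2=q, w+2=y, t+2=v, h+2=j.

itqyvj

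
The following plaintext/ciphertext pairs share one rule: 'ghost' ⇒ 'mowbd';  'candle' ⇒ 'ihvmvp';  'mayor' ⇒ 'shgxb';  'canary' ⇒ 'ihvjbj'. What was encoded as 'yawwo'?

In ghost: g→m is +6, h→o is +7, o→w is +8, s→b is +9 — the shift increases by 1 each position. Each letter shifts forward by (position + 6), i.e. 6, 7, 8, … — the shift grows by one for each successive letter.
Reversing it on yawwo: y−6=s, a−7=t, w−8=o, w−9=n, o−10=e.

stone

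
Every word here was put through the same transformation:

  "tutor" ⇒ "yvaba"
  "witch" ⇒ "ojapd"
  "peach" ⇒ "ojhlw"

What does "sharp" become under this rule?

wyhoz

The output letters match the input read backwards, each shifted +7: tutor reversed is rotut. Two steps: reverse the string, then apply a Caesar shift of +7.
On sharp: reverse → prahs; then shift: p+7=w, r+7=y, a+7=h, h+7=o, s+7=z.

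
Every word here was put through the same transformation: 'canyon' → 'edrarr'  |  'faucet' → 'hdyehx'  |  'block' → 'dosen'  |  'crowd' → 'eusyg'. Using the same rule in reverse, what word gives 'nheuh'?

lease

Shifts by position in canyon: pos 0: c→e (+2), pos 1: a→d (+3), pos 2: n→r (+4), pos 3: y→a (+2), pos 4: o→r (+3), pos 5: n→r (+4) — repeating every 3. A repeating key of period 3 is used — shifts +2, +3, +4 over and over.
Reversing it on nheuh: n−2=l, h−3=e, e−4=a, u−2=s, h−3=e.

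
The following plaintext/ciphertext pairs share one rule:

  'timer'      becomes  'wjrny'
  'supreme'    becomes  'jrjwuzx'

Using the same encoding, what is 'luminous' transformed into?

The output letters match the input read backwards, each shifted +5: timer reversed is remit. Read the word backwards and shift each letter +5.
On luminous: reverse → suonimul; then shift: s+5=x, u+5=z, o+5=t, n+5=s, i+5=n, m+5=r, u+5=z, l+5=q.

xztsnrzq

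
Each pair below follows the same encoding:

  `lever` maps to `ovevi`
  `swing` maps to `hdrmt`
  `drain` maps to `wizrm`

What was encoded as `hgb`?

sty

Letters are reflected about the middle of the alphabet (position → 25−position): Atbash.
Undoing it on hgb: h↔s, g↔t, b↔y.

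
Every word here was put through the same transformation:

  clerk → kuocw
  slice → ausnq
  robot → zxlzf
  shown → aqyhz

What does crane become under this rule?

kakyq

In clerk: c→k is +8, l→u is +9, e→o is +10, r→c is +11 — the shift increases by 1 each position. Each letter shifts forward by (position + 8), i.e. 8, 9, 10, … — the shift grows by one for each successive letter.
For crane: c+8=k, r+9=a, a+10=k, n+11=y, e+12=q.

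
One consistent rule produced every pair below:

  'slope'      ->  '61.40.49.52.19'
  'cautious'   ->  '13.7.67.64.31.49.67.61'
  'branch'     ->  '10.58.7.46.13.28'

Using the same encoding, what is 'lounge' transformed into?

s(#19)→61 and l(#12)→40: differences scale by 3, so n = 3·pos + 4. The formula is n = 3×(alphabet index, a=1) + 4.
For lounge: l=12→40, o=15→49, u=21→67, n=14→46, g=7→25, e=5→19.

40.49.67.46.25.19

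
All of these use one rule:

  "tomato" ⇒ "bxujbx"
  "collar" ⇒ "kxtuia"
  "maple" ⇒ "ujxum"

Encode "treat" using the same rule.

Shifts by position in tomato: pos 0: t→b (+8), pos 1: o→x (+9), pos 2: m→u (+8), pos 3: a→j (+9) — repeating every 2. The shifts repeat in a cycle of length 2: positions 0,1,… shift by +8, +9, then the pattern repeats.
Applying it to treat: t+8=b, r+9=a, e+8=m, a+9=j, t+8=b.

bamjb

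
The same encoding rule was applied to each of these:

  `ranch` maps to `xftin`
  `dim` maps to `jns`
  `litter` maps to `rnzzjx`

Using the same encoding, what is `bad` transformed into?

hfj

The shift depends on letter class: consonant r→x is +6, but vowel a→f is +5. The rule splits by letter class: vowels +5, consonants +6.
For bad: b(cons)+6=h, a(vowel)+5=f, d(cons)+6=j.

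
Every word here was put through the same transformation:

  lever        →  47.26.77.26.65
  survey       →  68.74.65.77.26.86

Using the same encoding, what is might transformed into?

l(#12)→47 and e(#5)→26: differences scale by 3, so n = 3·pos + 11. With a=1..z=26, the number is 3·pos + 11.
For might: m=13→50, i=9→38, g=7→32, h=8→35, t=20→71.

50.38.32.35.71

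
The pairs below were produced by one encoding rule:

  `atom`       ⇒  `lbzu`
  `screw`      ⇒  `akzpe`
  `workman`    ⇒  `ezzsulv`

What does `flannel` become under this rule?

The shift depends on letter class: consonant t→b is +8, but vowel a→l is +11. Vowels shift forward by 11 and consonants shift forward by 8.
Applying it to flannel: f(cons)+8=n, l(cons)+8=t, a(vowel)+11=l, n(cons)+8=v, n(cons)+8=v, e(vowel)+11=p, l(cons)+8=t.

ntlvvpt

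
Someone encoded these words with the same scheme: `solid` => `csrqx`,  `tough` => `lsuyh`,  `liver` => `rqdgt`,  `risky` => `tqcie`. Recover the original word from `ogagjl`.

s(18)→c(2) and o(14)→s(18) fit y≡9x+22 (mod 26); the inverse of 9 mod 26 is 3. Treating letters as 0–25, the rule is x ↦ 9x + 22 (mod 26).
Undoing it on ogagjl: o(14)→3·(14−22)≡2=c; g(6)→3·(6−22)≡4=e; a(0)→3·(0−22)≡12=m; g(6)→3·(6−22)≡4=e; j(9)→3·(9−22)≡13=n; l(11)→3·(11−22)≡19=t (all mod 26).

cement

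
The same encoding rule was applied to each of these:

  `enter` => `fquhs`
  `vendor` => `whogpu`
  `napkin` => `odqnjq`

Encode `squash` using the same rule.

ttvdtk

Shifts by position in enter: pos 0: e→f (+1), pos 1: n→q (+3), pos 2: t→u (+1), pos 3: e→h (+3) — repeating every 2. It's a Vigenère-style cipher with numeric key [1,3]: position i shifts by key[i mod 2].
For squash: s+1=t, q+3=t, u+1=v, a+3=d, s+1=t, h+3=k.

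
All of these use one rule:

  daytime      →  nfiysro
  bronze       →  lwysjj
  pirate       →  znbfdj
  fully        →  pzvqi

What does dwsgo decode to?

tribe

Shifts by position in daytime: pos 0: d→n (+10), pos 1: a→f (+5), pos 2: y→i (+10), pos 3: t→y (+5) — repeating every 2. The shifts repeat in a cycle of length 2: positions 0,1,… shift by +10, +5, then the pattern repeats.
Decoding dwsgo: d−10=t, w−5=r, s−10=i, g−5=b, o−10=e.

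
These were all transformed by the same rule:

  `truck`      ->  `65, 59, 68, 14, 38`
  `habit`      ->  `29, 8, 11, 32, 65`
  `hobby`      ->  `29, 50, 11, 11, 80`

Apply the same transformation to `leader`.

t(#20)→65 and r(#18)→59: differences scale by 3, so n = 3·pos + 5. Each letter becomes 3×(its alphabet position, a=1..z=26) + 5.
On leader: l=12→41, e=5→20, a=1→8, d=4→17, e=5→20, r=18→59.

41, 20, 8, 17, 20, 59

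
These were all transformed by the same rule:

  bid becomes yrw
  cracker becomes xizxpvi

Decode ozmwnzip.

Letters are reflected about the middle of the alphabet (position → 25−position): Atbash.
Undoing it on ozmwnzip: o↔l, z↔a, m↔n, w↔d, n↔m, z↔a, i↔r, p↔k.

landmark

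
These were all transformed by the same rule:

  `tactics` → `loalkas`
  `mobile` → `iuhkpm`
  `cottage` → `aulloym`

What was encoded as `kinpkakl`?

implicit

t(19)→l(11) and a(0)→o(14) fit y≡19x+14 (mod 26); the inverse of 19 mod 26 is 11. This is an affine cipher: with a=0,…,z=25, each position x becomes (19x+14) mod 26.
Decoding kinpkakl: k(10)→11·(10−14)≡8=i; i(8)→11·(8−14)≡12=m; n(13)→11·(13−14)≡15=p; p(15)→11·(15−14)≡11=l; k(10)→11·(10−14)≡8=i; a(0)→11·(0−14)≡2=c; k(10)→11·(10−14)≡8=i; l(11)→11·(11−14)≡19=t (all mod 26).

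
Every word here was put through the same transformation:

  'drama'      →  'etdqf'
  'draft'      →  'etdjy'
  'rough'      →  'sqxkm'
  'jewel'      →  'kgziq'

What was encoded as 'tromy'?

split

Each letter shifts forward by (position + 1), i.e. 1, 2, 3, … — the shift grows by one for each successive letter.
Decoding tromy: t−1=s, r−2=p, o−3=l, m−4=i, y−5=t.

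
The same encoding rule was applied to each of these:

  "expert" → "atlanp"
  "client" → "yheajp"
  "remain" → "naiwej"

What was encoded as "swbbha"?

waffle

Every letter moves 22 places later in the alphabet, wrapping around z→a.
Decoding swbbha: s−22=w, w−22=a, b−22=f, b−22=f, h−22=l, a−22=e.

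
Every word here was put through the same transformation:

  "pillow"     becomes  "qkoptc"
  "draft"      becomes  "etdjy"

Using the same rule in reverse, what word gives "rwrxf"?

In pillow: p→q is +1, i→k is +2, l→o is +3, l→p is +4 — the shift increases by 1 each position. Letter i (0-indexed) is shifted by i+1, so successive shifts are 1, 2, 3, ….
Reversing it on rwrxf: r−1=q, w−2=u, r−3=o, x−4=t, f−5=a.

quota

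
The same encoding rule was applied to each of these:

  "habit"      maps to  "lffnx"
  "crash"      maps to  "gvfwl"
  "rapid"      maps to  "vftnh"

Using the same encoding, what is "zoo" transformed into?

dtt

The shift depends on letter class: consonant h→l is +4, but vowel a→f is +5. The rule splits by letter class: vowels +5, consonants +4.
On zoo: z(cons)+4=d, o(vowel)+5=t, o(vowel)+5=t.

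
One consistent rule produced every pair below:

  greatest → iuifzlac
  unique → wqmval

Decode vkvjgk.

In greatest: g→i is +2, r→u is +3, e→i is +4, a→f is +5 — the shift increases by 1 each position. Each letter shifts forward by (position + 2), i.e. 2, 3, 4, … — the shift grows by one for each successive letter.
Reversing it on vkvjgk: v−2=t, k−3=h, v−4=r, j−5=e, g−6=a, k−7=d.

thread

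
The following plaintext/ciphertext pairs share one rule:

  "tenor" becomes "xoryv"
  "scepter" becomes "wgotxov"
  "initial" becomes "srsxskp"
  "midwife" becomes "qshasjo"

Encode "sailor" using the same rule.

wkspyv

The shift depends on letter class: consonant t→x is +4, but vowel e→o is +10. The rule splits by letter class: vowels +10, consonants +4.
Applying it to sailor: s(cons)+4=w, a(vowel)+10=k, i(vowel)+10=s, l(cons)+4=p, o(vowel)+10=y, r(cons)+4=v.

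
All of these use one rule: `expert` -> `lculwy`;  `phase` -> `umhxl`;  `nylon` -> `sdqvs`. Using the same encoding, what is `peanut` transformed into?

The shift depends on letter class: consonant x→c is +5, but vowel e→l is +7. Vowels shift forward by 7 and consonants shift forward by 5.
For peanut: p(cons)+5=u, e(vowel)+7=l, a(vowel)+7=h, n(cons)+5=s, u(vowel)+7=b, t(cons)+5=y.

ulhsby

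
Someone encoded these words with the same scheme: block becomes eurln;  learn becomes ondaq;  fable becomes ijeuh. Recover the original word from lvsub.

The shifts repeat in a cycle of length 2: positions 0,1,… shift by +3, +9, then the pattern repeats.
Reversing it on lvsub: l−3=i, v−9=m, s−3=p, u−9=l, b−3=y.

imply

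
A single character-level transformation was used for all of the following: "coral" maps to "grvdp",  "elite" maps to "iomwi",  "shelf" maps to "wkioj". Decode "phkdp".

Shifts by position in coral: pos 0: c→g (+4), pos 1: o→r (+3), pos 2: r→v (+4), pos 3: a→d (+3) — repeating every 2. The shifts repeat in a cycle of length 2: positions 0,1,… shift by +4, +3, then the pattern repeats.
Reversing it on phkdp: p−4=l, h−3=e, k−4=g, d−3=a, p−4=l.

legal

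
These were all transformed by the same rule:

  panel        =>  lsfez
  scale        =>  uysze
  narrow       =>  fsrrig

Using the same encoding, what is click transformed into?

yzqyw

p(15)→l(11) and a(0)→s(18) fit y≡3x+18 (mod 26); the inverse of 3 mod 26 is 9. Treating letters as 0–25, the rule is x ↦ 3x + 18 (mod 26).
For click: c(2)→3·2+18≡24=y; l(11)→3·11+18≡25=z; i(8)→3·8+18≡16=q; c(2)→3·2+18≡24=y; k(10)→3·10+18≡22=w (all mod 26).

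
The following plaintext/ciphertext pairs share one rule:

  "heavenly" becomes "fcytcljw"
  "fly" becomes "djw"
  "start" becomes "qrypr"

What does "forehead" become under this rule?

It's a constant shift of +24 (ROT24).
On forehead: f+24=d, o+24=m, r+24=p, e+24=c, h+24=f, e+24=c, a+24=y, d+24=b.

dmpcfcyb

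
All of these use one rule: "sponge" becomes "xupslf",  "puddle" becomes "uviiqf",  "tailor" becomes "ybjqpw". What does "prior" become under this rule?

The shift depends on letter class: consonant s→x is +5, but vowel o→p is +1. Vowels shift forward by 1 and consonants shift forward by 5.
On prior: p(cons)+5=u, r(cons)+5=w, i(vowel)+1=j, o(vowel)+1=p, r(cons)+5=w.

uwjpw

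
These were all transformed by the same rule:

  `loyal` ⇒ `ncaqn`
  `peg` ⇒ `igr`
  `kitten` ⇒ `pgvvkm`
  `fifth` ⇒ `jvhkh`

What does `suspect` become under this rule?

vegruwu

The output letters match the input read backwards, each shifted +2: loyal reversed is layol. Read the word backwards and shift each letter +2.
On suspect: reverse → tcepsus; then shift: t+2=v, c+2=e, e+2=g, p+2=r, s+2=u, u+2=w, s+2=u.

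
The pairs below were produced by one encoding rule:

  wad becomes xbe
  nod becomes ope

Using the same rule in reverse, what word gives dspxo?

crown

Compare letters: w→x is +1, a→b is +1, d→e is +1 — a constant shift. Every letter moves 1 place later in the alphabet, wrapping around z→a.
Reversing it on dspxo: d−1=c, s−1=r, p−1=o, x−1=w, o−1=n.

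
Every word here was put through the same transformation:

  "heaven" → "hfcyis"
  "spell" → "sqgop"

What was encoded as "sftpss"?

sermon

In heaven: h→h is +0, e→f is +1, a→c is +2, v→y is +3 — the shift increases by 1 each position. The shift increases by 1 at each position, starting from +0: 0, 1, 2, ….
Reversing it on sftpss: s−0=s, f−1=e, t−2=r, p−3=m, s−4=o, s−5=n.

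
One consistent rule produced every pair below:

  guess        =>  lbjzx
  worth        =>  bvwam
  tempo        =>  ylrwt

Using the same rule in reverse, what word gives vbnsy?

Shifts by position in guess: pos 0: g→l (+5), pos 1: u→b (+7), pos 2: e→j (+5), pos 3: s→z (+7) — repeating every 2. A repeating key of period 2 is used — shifts +5, +7 over and over.
Undoing it on vbnsy: v−5=q, b−7=u, n−5=i, s−7=l, y−5=t.

quilt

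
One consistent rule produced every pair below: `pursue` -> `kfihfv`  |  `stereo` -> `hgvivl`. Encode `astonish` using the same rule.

zhglmrhs

Each pair mirrors across the alphabet (p↔k, u↔f, r↔i): positions sum to 25. Letters are reflected about the middle of the alphabet (position → 25−position): Atbash.
On astonish: a↔z, s↔h, t↔g, o↔l, n↔m, i↔r, s↔h, h↔s.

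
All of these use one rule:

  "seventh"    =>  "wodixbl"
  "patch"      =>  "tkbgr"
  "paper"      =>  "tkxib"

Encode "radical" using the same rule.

vklmmip

A repeating key of period 3 is used — shifts +4, +10, +8 over and over.
On radical: r+4=v, a+10=k, d+8=l, i+4=m, c+10=m, a+8=i, l+4=p.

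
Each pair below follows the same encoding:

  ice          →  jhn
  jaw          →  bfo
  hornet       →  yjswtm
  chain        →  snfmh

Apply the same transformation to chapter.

The output letters match the input read backwards, each shifted +5: ice reversed is eci. The word is reversed, then every letter is shifted forward by 5.
For chapter: reverse → retpahc; then shift: r+5=w, e+5=j, t+5=y, p+5=u, a+5=f, h+5=m, c+5=h.

wjyufmh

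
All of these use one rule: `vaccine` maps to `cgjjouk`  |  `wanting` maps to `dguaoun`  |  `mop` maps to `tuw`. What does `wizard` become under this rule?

doggyk

The shift depends on letter class: consonant v→c is +7, but vowel a→g is +6. Two shifts are in play — +6 for a/e/i/o/u, +7 for every other letter.
On wizard: w(cons)+7=d, i(vowel)+6=o, z(cons)+7=g, a(vowel)+6=g, r(cons)+7=y, d(cons)+7=k.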